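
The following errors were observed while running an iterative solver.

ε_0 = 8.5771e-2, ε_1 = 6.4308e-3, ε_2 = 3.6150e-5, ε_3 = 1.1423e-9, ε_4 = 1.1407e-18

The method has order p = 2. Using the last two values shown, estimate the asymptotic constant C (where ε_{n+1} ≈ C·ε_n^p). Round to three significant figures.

C ≈ ε_4 / ε_3^2
  = 1.1407e-18 / (1.1423e-9)^2
  = 1.1407e-18 / 1.30485e-18 ≈ 0.8742

0.874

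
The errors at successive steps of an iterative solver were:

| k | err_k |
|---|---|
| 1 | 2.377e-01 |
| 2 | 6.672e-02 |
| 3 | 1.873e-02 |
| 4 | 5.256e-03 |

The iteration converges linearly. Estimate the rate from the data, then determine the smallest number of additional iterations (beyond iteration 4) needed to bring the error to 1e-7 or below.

Rate ρ ≈ err_4/err_3 = 5.256e-03/1.873e-02 = 0.2806.
After j more steps, err_{4+j} ≈ 5.256e-03·ρ^j; need ρ^j ≤ 1e-7/5.256e-03 = 1.90259e-05.
j ≥ ln(1.90259e-05)/ln(0.2806) = -10.8697/-1.27083 = 8.553.
So 9 more iterations are needed.

9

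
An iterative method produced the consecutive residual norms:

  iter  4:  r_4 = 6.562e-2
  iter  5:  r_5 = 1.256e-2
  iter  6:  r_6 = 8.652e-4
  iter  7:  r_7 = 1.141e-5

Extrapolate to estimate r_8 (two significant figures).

1.0e-8

First estimate the order: p ≈ ln(r_7/r_6) / ln(r_6/r_5) = ln(1.141e-5/8.652e-4)/ln(8.652e-4/1.256e-2) = ln(0.0131877)/ln(0.0688854) ≈ 1.6179.
Then r_8 ≈ r_7·(r_7/r_6)^p = 1.141e-5·(0.0131877)^1.6179 = 1.141e-5·0.000909121 ≈ 1.037e-08.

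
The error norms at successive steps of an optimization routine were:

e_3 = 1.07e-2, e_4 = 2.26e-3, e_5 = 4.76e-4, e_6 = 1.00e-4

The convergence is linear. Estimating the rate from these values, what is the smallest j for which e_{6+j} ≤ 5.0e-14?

Rate ρ ≈ e_6/e_5 = 1.00e-4/4.76e-4 = 0.2101.
After j more steps, e_{6+j} ≈ 1.00e-4·ρ^j; need ρ^j ≤ 5.0e-14/1.00e-4 = 5e-10.
j ≥ ln(5e-10)/ln(0.2101) = -21.4164/-1.56017 = 13.727.
So 14 more iterations are needed.

14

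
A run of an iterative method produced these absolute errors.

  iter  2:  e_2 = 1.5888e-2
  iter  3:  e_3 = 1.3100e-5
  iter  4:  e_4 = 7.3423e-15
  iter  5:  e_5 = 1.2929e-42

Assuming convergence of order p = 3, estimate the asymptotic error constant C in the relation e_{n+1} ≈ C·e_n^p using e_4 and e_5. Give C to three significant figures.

3.27

C ≈ e_5 / e_4^3
  = 1.2929e-42 / (7.3423e-15)^3
  = 1.2929e-42 / 3.95819e-43 ≈ 3.2664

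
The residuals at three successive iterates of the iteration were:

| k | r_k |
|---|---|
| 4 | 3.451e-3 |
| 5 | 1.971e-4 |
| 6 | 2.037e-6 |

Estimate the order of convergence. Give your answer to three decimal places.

1.597

p ≈ ln(r_6/r_5) / ln(r_5/r_4)
  = ln(2.037e-6/1.971e-4) / ln(1.971e-4/3.451e-3)
  = ln(0.0103349) / ln(0.0571139)
  = -4.572229 / -2.862708 ≈ 1.597169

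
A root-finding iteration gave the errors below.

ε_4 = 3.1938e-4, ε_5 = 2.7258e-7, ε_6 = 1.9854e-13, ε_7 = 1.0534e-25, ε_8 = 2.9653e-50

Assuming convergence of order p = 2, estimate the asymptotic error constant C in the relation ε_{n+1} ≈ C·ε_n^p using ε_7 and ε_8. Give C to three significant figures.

C ≈ ε_8 / ε_7^2
  = 2.9653e-50 / (1.0534e-25)^2
  = 2.9653e-50 / 1.10965e-50 ≈ 2.6723

2.67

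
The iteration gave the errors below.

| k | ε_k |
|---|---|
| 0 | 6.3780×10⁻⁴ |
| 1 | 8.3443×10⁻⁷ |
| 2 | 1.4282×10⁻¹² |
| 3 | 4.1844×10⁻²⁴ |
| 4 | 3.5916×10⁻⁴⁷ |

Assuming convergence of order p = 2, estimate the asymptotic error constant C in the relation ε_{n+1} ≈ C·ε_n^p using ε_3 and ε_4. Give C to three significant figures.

C ≈ ε_4 / ε_3^2
  = 3.5916×10⁻⁴⁷ / (4.1844×10⁻²⁴)^2
  = 3.5916×10⁻⁴⁷ / 1.75092e-47 ≈ 2.0513

2.05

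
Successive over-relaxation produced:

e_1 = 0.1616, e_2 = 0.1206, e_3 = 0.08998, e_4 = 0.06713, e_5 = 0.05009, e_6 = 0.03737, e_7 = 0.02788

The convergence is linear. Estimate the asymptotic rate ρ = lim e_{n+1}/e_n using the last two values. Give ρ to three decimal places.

ρ ≈ e_7/e_6 = 0.02788/0.03737 = 0.74605

0.746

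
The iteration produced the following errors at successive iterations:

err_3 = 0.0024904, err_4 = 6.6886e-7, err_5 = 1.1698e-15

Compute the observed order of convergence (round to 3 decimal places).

p ≈ ln(err_5/err_4) / ln(err_4/err_3)
  = ln(1.1698e-15/6.6886e-7) / ln(6.6886e-7/0.0024904)
  = ln(1.74895e-09) / ln(0.000268575)
  = -20.164250 / -8.222380 ≈ 2.452362

2.452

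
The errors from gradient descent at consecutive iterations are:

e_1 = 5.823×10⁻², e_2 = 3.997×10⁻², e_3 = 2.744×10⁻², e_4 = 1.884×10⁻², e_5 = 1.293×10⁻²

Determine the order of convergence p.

Consecutive ratios: e_5/e_4 = 1.293×10⁻²/1.884×10⁻² = 0.686306, e_4/e_3 = 1.884×10⁻²/2.744×10⁻² = 0.686589.
p ≈ ln(0.686306)/ln(0.686589) = -0.3764/-0.3760 ≈ 1.00.
So the convergence is linear (order 1).

1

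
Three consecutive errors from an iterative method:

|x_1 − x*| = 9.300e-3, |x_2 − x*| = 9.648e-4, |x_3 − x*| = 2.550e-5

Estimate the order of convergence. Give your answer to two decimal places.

p ≈ ln(|x_3 − x*|/|x_2 − x*|) / ln(|x_2 − x*|/|x_1 − x*|)
  = ln(2.550e-5/9.648e-4) / ln(9.648e-4/9.300e-3)
  = ln(0.0264303) / ln(0.103742)
  = -3.63324 / -2.26585 ≈ 1.60348

1.60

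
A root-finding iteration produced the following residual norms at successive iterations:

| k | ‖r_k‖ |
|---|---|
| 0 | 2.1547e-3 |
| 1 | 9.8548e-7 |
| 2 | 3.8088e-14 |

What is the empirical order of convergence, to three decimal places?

2.220

p ≈ ln(‖r_2‖/‖r_1‖) / ln(‖r_1‖/‖r_0‖)
  = ln(3.8088e-14/9.8548e-7) / ln(9.8548e-7/2.1547e-3)
  = ln(3.86492e-08) / ln(0.000457363)
  = -17.068740 / -7.690033 ≈ 2.219593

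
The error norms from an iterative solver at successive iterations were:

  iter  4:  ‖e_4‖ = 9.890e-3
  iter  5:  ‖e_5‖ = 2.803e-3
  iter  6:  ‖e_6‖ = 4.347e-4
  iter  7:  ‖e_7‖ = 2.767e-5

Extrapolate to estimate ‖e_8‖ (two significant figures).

4.7e-7

First estimate the order: p ≈ ln(‖e_7‖/‖e_6‖) / ln(‖e_6‖/‖e_5‖) = ln(2.767e-5/4.347e-4)/ln(4.347e-4/2.803e-3) = ln(0.0636531)/ln(0.155084) ≈ 1.4778.
Then ‖e_8‖ ≈ ‖e_7‖·(‖e_7‖/‖e_6‖)^p = 2.767e-5·(0.0636531)^1.4778 = 2.767e-5·0.017072 ≈ 4.724e-07.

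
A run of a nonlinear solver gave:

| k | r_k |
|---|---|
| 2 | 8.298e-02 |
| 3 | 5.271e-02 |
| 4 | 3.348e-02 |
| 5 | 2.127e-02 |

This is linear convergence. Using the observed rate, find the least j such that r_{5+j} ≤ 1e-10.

43

Rate ρ ≈ r_5/r_4 = 2.127e-02/3.348e-02 = 0.6353.
After j more steps, r_{5+j} ≈ 2.127e-02·ρ^j; need ρ^j ≤ 1e-10/2.127e-02 = 4.70146e-09.
j ≥ ln(4.70146e-09)/ln(0.6353) = -19.1754/-0.45366 = 42.268.
So 43 more iterations are needed.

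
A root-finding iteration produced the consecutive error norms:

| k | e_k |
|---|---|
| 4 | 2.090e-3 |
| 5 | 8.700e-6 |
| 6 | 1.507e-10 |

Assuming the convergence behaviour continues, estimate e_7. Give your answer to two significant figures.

First estimate the order: p ≈ ln(e_6/e_5) / ln(e_5/e_4) = ln(1.507e-10/8.700e-6)/ln(8.700e-6/2.090e-3) = ln(1.73218e-05)/ln(0.00416268) ≈ 2.0001.
Then e_7 ≈ e_6·(e_6/e_5)^p = 1.507e-10·(1.73218e-05)^2.0001 = 1.507e-10·2.99716e-10 ≈ 4.517e-20.

4.5e-20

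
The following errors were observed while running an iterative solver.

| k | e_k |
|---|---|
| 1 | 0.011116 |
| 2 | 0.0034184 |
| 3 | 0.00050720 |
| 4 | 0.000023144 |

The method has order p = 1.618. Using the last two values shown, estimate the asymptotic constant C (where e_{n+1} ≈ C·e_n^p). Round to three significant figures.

4.96

C ≈ e_4 / e_3^1.618
  = 0.000023144 / (0.00050720)^1.618
  = 0.000023144 / 4.66638e-06 ≈ 4.9597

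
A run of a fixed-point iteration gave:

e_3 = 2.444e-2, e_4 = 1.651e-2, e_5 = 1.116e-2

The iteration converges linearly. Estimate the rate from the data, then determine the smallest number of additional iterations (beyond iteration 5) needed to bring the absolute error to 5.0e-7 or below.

Rate ρ ≈ e_5/e_4 = 1.116e-2/1.651e-2 = 0.6760.
After j more steps, e_{5+j} ≈ 1.116e-2·ρ^j; need ρ^j ≤ 5.0e-7/1.116e-2 = 4.48029e-05.
j ≥ ln(4.48029e-05)/ln(0.6760) = -10.0132/-0.39156 = 25.573.
So 26 more iterations are needed.

26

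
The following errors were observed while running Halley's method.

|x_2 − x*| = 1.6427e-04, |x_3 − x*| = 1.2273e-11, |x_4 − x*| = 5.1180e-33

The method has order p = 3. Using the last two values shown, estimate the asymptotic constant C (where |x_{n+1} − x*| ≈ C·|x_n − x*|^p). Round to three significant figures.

C ≈ |x_4 − x*| / |x_3 − x*|^3
  = 5.1180e-33 / (1.2273e-11)^3
  = 5.1180e-33 / 1.84864e-33 ≈ 2.7685

2.77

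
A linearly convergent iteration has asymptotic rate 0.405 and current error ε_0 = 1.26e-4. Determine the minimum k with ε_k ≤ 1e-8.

After k steps, ε_k ≈ 1.26e-4·0.405^k.
Need 0.405^k ≤ 1e-8/1.26e-4 = 7.93651e-05.
k ≥ ln(7.93651e-05)/ln(0.405) = -9.4415/-0.90387 = 10.446.
Smallest integer k = 11.

11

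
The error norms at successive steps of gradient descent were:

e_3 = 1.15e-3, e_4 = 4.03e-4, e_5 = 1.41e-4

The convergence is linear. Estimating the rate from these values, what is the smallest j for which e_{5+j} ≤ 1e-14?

23

Rate ρ ≈ e_5/e_4 = 1.41e-4/4.03e-4 = 0.3499.
After j more steps, e_{5+j} ≈ 1.41e-4·ρ^j; need ρ^j ≤ 1e-14/1.41e-4 = 7.0922e-11.
j ≥ ln(7.0922e-11)/ln(0.3499) = -23.3694/-1.05011 = 22.254.
So 23 more iterations are needed.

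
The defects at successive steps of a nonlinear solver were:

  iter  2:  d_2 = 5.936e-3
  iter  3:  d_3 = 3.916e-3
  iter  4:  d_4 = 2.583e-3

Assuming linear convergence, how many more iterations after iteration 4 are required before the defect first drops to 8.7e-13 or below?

Rate ρ ≈ d_4/d_3 = 2.583e-3/3.916e-3 = 0.6596.
After j more steps, d_{4+j} ≈ 2.583e-3·ρ^j; need ρ^j ≤ 8.7e-13/2.583e-3 = 3.36818e-10.
j ≥ ln(3.36818e-10)/ln(0.6596) = -21.8115/-0.41612 = 52.416.
So 53 more iterations are needed.

53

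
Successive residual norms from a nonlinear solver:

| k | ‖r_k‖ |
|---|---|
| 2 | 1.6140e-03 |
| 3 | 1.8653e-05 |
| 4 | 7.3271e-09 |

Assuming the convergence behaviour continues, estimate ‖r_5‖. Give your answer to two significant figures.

7.5e-15

First estimate the order: p ≈ ln(‖r_4‖/‖r_3‖) / ln(‖r_3‖/‖r_2‖) = ln(7.3271e-09/1.8653e-05)/ln(1.8653e-05/1.6140e-03) = ln(0.000392811)/ln(0.011557) ≈ 1.7582.
Then ‖r_5‖ ≈ ‖r_4‖·(‖r_4‖/‖r_3‖)^p = 7.3271e-09·(0.000392811)^1.7582 = 7.3271e-09·1.02776e-06 ≈ 7.531e-15.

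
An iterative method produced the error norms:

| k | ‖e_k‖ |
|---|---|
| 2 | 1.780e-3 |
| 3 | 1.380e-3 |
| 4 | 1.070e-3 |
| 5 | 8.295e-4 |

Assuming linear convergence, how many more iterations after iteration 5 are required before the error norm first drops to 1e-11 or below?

Rate ρ ≈ ‖e_5‖/‖e_4‖ = 8.295e-4/1.070e-3 = 0.7752.
After j more steps, ‖e_{5+j}‖ ≈ 8.295e-4·ρ^j; need ρ^j ≤ 1e-11/8.295e-4 = 1.20555e-08.
j ≥ ln(1.20555e-08)/ln(0.7752) = -18.2337/-0.25463 = 71.609.
So 72 more iterations are needed.

72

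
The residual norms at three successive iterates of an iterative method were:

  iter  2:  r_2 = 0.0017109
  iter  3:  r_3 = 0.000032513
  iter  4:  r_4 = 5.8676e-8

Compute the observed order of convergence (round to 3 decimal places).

p ≈ ln(r_4/r_3) / ln(r_3/r_2)
  = ln(5.8676e-8/0.000032513) / ln(0.000032513/0.0017109)
  = ln(0.00180469) / ln(0.0190034)
  = -6.317366 / -3.963137 ≈ 1.594032

1.594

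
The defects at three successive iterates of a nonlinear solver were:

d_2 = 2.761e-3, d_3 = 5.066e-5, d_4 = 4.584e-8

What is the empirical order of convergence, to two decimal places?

1.75

p ≈ ln(d_4/d_3) / ln(d_3/d_2)
  = ln(4.584e-8/5.066e-5) / ln(5.066e-5/2.761e-3)
  = ln(0.000904856) / ln(0.0183484)
  = -7.00773 / -3.99821 ≈ 1.75272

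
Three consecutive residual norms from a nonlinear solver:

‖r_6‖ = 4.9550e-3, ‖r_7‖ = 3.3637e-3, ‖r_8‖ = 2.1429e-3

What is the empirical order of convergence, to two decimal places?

p ≈ ln(‖r_8‖/‖r_7‖) / ln(‖r_7‖/‖r_6‖)
  = ln(2.1429e-3/3.3637e-3) / ln(3.3637e-3/4.9550e-3)
  = ln(0.637066) / ln(0.67885)
  = -0.45088 / -0.38736 ≈ 1.16398

1.16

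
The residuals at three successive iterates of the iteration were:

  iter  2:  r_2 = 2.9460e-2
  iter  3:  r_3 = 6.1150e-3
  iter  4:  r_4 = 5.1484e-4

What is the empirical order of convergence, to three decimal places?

p ≈ ln(r_4/r_3) / ln(r_3/r_2)
  = ln(5.1484e-4/6.1150e-3) / ln(6.1150e-3/2.9460e-2)
  = ln(0.084193) / ln(0.20757)
  = -2.474643 / -1.572287 ≈ 1.573913

1.574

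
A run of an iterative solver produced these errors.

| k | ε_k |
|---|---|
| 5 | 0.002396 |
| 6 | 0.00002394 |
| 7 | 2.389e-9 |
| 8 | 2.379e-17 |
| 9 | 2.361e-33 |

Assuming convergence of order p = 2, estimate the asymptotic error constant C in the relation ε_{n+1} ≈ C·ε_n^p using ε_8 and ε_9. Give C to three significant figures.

C ≈ ε_9 / ε_8^2
  = 2.361e-33 / (2.379e-17)^2
  = 2.361e-33 / 5.65964e-34 ≈ 4.1716

4.17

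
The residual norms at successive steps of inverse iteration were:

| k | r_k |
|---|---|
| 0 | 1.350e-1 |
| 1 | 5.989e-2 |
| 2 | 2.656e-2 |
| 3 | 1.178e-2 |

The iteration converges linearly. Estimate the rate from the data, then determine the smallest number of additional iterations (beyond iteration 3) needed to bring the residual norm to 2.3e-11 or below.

25

Rate ρ ≈ r_3/r_2 = 1.178e-2/2.656e-2 = 0.4435.
After j more steps, r_{3+j} ≈ 1.178e-2·ρ^j; need ρ^j ≤ 2.3e-11/1.178e-2 = 1.95246e-09.
j ≥ ln(1.95246e-09)/ln(0.4435) = -20.0542/-0.81306 = 24.665.
So 25 more iterations are needed.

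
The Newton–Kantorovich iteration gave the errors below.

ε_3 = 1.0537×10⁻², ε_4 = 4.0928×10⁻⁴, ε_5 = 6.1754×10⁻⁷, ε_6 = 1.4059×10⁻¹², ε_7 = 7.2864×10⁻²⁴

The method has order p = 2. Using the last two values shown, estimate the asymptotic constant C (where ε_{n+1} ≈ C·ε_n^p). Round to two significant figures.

3.7

C ≈ ε_7 / ε_6^2
  = 7.2864×10⁻²⁴ / (1.4059×10⁻¹²)^2
  = 7.2864×10⁻²⁴ / 1.97655e-24 ≈ 3.6864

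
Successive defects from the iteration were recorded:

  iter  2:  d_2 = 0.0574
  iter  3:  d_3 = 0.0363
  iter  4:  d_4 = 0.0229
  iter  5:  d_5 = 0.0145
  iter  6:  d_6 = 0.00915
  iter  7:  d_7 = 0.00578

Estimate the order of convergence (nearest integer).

1

Consecutive ratios: d_7/d_6 = 0.00578/0.00915 = 0.631694, d_6/d_5 = 0.00915/0.0145 = 0.631034.
p ≈ ln(0.631694)/ln(0.631034) = -0.4594/-0.4604 ≈ 1.00.
So the convergence is linear (order 1).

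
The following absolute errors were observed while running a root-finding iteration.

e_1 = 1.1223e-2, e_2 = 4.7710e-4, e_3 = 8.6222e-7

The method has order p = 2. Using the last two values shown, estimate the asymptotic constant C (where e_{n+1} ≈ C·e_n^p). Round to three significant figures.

C ≈ e_3 / e_2^2
  = 8.6222e-7 / (4.7710e-4)^2
  = 8.6222e-7 / 2.27624e-07 ≈ 3.7879

3.79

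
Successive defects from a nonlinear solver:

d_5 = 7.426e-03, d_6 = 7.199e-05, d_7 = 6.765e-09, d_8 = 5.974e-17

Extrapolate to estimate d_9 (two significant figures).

First estimate the order: p ≈ ln(d_8/d_7) / ln(d_7/d_6) = ln(5.974e-17/6.765e-09)/ln(6.765e-09/7.199e-05) = ln(8.83075e-09)/ln(9.39714e-05) ≈ 2.0000.
Then d_9 ≈ d_8·(d_8/d_7)^p = 5.974e-17·(8.83075e-09)^2.0000 = 5.974e-17·7.79821e-17 ≈ 4.659e-33.

4.7e-33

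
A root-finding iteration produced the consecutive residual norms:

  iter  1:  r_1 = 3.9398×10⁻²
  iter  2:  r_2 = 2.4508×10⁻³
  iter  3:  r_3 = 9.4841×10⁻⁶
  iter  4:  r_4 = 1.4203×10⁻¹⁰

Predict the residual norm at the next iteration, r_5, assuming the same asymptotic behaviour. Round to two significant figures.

First estimate the order: p ≈ ln(r_4/r_3) / ln(r_3/r_2) = ln(1.4203×10⁻¹⁰/9.4841×10⁻⁶)/ln(9.4841×10⁻⁶/2.4508×10⁻³) = ln(1.49756e-05)/ln(0.0038698) ≈ 2.0000.
Then r_5 ≈ r_4·(r_4/r_3)^p = 1.4203×10⁻¹⁰·(1.49756e-05)^2.0000 = 1.4203×10⁻¹⁰·2.24269e-10 ≈ 3.185e-20.

3.2e-20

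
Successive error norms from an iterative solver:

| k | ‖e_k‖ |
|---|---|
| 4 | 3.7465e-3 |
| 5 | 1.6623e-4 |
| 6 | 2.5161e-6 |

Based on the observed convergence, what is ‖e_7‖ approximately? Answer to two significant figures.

First estimate the order: p ≈ ln(‖e_6‖/‖e_5‖) / ln(‖e_5‖/‖e_4‖) = ln(2.5161e-6/1.6623e-4)/ln(1.6623e-4/3.7465e-3) = ln(0.0151363)/ln(0.0443694) ≈ 1.3452.
Then ‖e_7‖ ≈ ‖e_6‖·(‖e_6‖/‖e_5‖)^p = 2.5161e-6·(0.0151363)^1.3452 = 2.5161e-6·0.00356256 ≈ 8.964e-09.

9.0e-9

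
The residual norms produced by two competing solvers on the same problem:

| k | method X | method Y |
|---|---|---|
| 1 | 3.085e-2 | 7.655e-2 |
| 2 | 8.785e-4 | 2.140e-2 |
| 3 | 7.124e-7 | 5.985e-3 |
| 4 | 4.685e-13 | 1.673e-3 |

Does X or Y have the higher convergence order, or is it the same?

X

Method X: p ≈ ln(4.685e-13/7.124e-7)/ln(7.124e-7/8.785e-4) ≈ 2.00.
Method Y: p ≈ ln(1.673e-3/5.985e-3)/ln(5.985e-3/2.140e-2) ≈ 1.00.
Method X has the higher order (≈2.0 vs ≈1.0).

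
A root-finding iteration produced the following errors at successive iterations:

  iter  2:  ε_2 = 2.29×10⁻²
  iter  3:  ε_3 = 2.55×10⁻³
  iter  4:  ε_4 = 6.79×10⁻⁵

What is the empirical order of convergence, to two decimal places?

1.65

p ≈ ln(ε_4/ε_3) / ln(ε_3/ε_2)
  = ln(6.79×10⁻⁵/2.55×10⁻³) / ln(2.55×10⁻³/2.29×10⁻²)
  = ln(0.0266275) / ln(0.111354)
  = -3.62581 / -2.19504 ≈ 1.65182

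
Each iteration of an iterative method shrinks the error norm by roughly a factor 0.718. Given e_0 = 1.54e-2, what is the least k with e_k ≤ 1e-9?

After k steps, e_k ≈ 1.54e-2·0.718^k.
Need 0.718^k ≤ 1e-9/1.54e-2 = 6.49351e-08.
k ≥ ln(6.49351e-08)/ln(0.718) = -16.5499/-0.33129 = 49.956.
Smallest integer k = 50.

50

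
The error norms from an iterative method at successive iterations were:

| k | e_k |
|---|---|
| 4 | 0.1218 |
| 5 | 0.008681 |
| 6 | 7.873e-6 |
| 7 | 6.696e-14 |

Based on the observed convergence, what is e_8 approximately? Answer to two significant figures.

First estimate the order: p ≈ ln(e_7/e_6) / ln(e_6/e_5) = ln(6.696e-14/7.873e-6)/ln(7.873e-6/0.008681) = ln(8.50502e-09)/ln(0.000906923) ≈ 2.6526.
Then e_8 ≈ e_7·(e_7/e_6)^p = 6.696e-14·(8.50502e-09)^2.6526 = 6.696e-14·3.91432e-22 ≈ 2.621e-35.

2.6e-35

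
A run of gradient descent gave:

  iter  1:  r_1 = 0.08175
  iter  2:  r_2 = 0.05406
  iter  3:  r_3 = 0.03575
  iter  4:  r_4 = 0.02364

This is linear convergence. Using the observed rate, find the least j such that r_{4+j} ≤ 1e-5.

19

Rate ρ ≈ r_4/r_3 = 0.02364/0.03575 = 0.6613.
After j more steps, r_{4+j} ≈ 0.02364·ρ^j; need ρ^j ≤ 1e-5/0.02364 = 0.000423012.
j ≥ ln(0.000423012)/ln(0.6613) = -7.7681/-0.41355 = 18.784.
So 19 more iterations are needed.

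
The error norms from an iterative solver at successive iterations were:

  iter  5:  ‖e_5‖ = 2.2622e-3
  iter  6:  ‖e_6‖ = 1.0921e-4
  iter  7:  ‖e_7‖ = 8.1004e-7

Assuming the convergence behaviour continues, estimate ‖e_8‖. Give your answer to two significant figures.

First estimate the order: p ≈ ln(‖e_7‖/‖e_6‖) / ln(‖e_6‖/‖e_5‖) = ln(8.1004e-7/1.0921e-4)/ln(1.0921e-4/2.2622e-3) = ln(0.00741727)/ln(0.048276) ≈ 1.6180.
Then ‖e_8‖ ≈ ‖e_7‖·(‖e_7‖/‖e_6‖)^p = 8.1004e-7·(0.00741727)^1.6180 = 8.1004e-7·0.000358142 ≈ 2.901e-10.

2.9e-10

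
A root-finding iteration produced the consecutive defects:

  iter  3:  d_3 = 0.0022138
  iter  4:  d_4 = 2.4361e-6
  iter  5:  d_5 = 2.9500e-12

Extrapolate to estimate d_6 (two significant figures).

4.3e-24

First estimate the order: p ≈ ln(d_5/d_4) / ln(d_4/d_3) = ln(2.9500e-12/2.4361e-6)/ln(2.4361e-6/0.0022138) = ln(1.21095e-06)/ln(0.00110042) ≈ 2.0000.
Then d_6 ≈ d_5·(d_5/d_4)^p = 2.9500e-12·(1.21095e-06)^2.0000 = 2.9500e-12·1.4664e-12 ≈ 4.326e-24.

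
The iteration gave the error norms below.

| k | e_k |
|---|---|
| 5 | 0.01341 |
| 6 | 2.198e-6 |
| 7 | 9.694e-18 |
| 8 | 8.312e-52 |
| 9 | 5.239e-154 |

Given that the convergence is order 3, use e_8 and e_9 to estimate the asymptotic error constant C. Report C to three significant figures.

0.912

C ≈ e_9 / e_8^3
  = 5.239e-154 / (8.312e-52)^3
  = 5.239e-154 / 5.74271e-154 ≈ 0.91229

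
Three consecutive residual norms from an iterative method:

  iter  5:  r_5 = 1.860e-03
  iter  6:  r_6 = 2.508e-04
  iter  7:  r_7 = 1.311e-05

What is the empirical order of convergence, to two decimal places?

p ≈ ln(r_7/r_6) / ln(r_6/r_5)
  = ln(1.311e-05/2.508e-04) / ln(2.508e-04/1.860e-03)
  = ln(0.0522727) / ln(0.134839)
  = -2.95128 / -2.00367 ≈ 1.47294

1.47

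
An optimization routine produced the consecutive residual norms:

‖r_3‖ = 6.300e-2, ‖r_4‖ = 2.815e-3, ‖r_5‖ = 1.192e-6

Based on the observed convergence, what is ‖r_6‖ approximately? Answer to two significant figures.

First estimate the order: p ≈ ln(‖r_5‖/‖r_4‖) / ln(‖r_4‖/‖r_3‖) = ln(1.192e-6/2.815e-3)/ln(2.815e-3/6.300e-2) = ln(0.000423446)/ln(0.0446825) ≈ 2.4989.
Then ‖r_6‖ ≈ ‖r_5‖·(‖r_5‖/‖r_4‖)^p = 1.192e-6·(0.000423446)^2.4989 = 1.192e-6·3.72139e-09 ≈ 4.436e-15.

4.4e-15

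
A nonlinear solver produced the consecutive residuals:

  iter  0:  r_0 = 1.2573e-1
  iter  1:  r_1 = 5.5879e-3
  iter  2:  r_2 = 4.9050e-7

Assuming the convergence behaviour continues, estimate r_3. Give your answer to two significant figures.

3.3e-19

First estimate the order: p ≈ ln(r_2/r_1) / ln(r_1/r_0) = ln(4.9050e-7/5.5879e-3)/ln(5.5879e-3/1.2573e-1) = ln(8.7779e-05)/ln(0.0444436) ≈ 3.0000.
Then r_3 ≈ r_2·(r_2/r_1)^p = 4.9050e-7·(8.7779e-05)^3.0000 = 4.9050e-7·6.76351e-13 ≈ 3.318e-19.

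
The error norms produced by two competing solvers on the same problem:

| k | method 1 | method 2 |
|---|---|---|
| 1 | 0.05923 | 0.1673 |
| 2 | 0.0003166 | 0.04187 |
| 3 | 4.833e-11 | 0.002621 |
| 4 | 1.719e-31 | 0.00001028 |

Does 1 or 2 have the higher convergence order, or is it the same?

Method 1: p ≈ ln(1.719e-31/4.833e-11)/ln(4.833e-11/0.0003166) ≈ 3.00.
Method 2: p ≈ ln(0.00001028/0.002621)/ln(0.002621/0.04187) ≈ 2.00.
Method 1 has the higher order (≈3.0 vs ≈2.0).

1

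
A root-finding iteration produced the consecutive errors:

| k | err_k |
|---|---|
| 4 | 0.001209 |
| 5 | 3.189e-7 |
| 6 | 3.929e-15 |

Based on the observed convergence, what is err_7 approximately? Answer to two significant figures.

First estimate the order: p ≈ ln(err_6/err_5) / ln(err_5/err_4) = ln(3.929e-15/3.189e-7)/ln(3.189e-7/0.001209) = ln(1.23205e-08)/ln(0.000263772) ≈ 2.2101.
Then err_7 ≈ err_6·(err_6/err_5)^p = 3.929e-15·(1.23205e-08)^2.2101 = 3.929e-15·3.30748e-18 ≈ 1.3e-32.

1.3e-32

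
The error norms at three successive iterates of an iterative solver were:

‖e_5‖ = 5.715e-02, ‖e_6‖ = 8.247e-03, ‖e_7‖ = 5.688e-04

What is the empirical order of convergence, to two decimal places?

1.38

p ≈ ln(‖e_7‖/‖e_6‖) / ln(‖e_6‖/‖e_5‖)
  = ln(5.688e-04/8.247e-03) / ln(8.247e-03/5.715e-02)
  = ln(0.0689705) / ln(0.144304)
  = -2.67408 / -1.93583 ≈ 1.38136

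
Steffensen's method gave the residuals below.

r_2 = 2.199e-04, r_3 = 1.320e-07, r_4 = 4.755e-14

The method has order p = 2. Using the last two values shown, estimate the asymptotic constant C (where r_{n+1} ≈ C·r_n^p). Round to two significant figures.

2.7

C ≈ r_4 / r_3^2
  = 4.755e-14 / (1.320e-07)^2
  = 4.755e-14 / 1.7424e-14 ≈ 2.729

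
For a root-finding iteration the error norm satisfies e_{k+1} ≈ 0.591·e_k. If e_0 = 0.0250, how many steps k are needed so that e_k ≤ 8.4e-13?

After k steps, e_k ≈ 0.0250·0.591^k.
Need 0.591^k ≤ 8.4e-13/0.0250 = 3.36e-11.
k ≥ ln(3.36e-11)/ln(0.591) = -24.1165/-0.52594 = 45.854.
Smallest integer k = 46.

46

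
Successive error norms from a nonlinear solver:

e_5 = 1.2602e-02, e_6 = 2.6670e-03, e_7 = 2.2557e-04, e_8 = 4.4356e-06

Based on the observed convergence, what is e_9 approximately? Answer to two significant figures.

First estimate the order: p ≈ ln(e_8/e_7) / ln(e_7/e_6) = ln(4.4356e-06/2.2557e-04)/ln(2.2557e-04/2.6670e-03) = ln(0.019664)/ln(0.0845782) ≈ 1.5906.
Then e_9 ≈ e_8·(e_8/e_7)^p = 4.4356e-06·(0.019664)^1.5906 = 4.4356e-06·0.00193159 ≈ 8.568e-09.

8.6e-9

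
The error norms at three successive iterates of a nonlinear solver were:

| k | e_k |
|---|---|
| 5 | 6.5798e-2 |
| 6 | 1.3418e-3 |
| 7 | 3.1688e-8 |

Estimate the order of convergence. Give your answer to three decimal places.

p ≈ ln(e_7/e_6) / ln(e_6/e_5)
  = ln(3.1688e-8/1.3418e-3) / ln(1.3418e-3/6.5798e-2)
  = ln(2.3616e-05) / ln(0.0203927)
  = -10.653586 / -3.892578 ≈ 2.736897

2.737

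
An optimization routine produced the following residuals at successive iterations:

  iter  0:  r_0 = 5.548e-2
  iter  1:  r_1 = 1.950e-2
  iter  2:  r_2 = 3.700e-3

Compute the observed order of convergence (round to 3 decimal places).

p ≈ ln(r_2/r_1) / ln(r_1/r_0)
  = ln(3.700e-3/1.950e-2) / ln(1.950e-2/5.548e-2)
  = ln(0.189744) / ln(0.351478)
  = -1.662079 / -1.045608 ≈ 1.589581

1.590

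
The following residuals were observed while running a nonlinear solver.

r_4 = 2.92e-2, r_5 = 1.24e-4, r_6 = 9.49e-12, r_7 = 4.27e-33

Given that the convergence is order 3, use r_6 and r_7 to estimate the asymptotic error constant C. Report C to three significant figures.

C ≈ r_7 / r_6^3
  = 4.27e-33 / (9.49e-12)^3
  = 4.27e-33 / 8.5467e-34 ≈ 4.9961

5.00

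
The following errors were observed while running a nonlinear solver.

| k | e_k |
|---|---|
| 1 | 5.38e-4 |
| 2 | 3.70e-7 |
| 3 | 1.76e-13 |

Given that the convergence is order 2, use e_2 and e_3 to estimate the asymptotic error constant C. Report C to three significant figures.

C ≈ e_3 / e_2^2
  = 1.76e-13 / (3.70e-7)^2
  = 1.76e-13 / 1.369e-13 ≈ 1.2856

1.29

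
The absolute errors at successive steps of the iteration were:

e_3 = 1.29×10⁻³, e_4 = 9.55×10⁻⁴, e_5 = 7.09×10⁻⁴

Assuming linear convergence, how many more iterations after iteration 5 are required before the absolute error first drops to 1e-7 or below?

Rate ρ ≈ e_5/e_4 = 7.09×10⁻⁴/9.55×10⁻⁴ = 0.7424.
After j more steps, e_{5+j} ≈ 7.09×10⁻⁴·ρ^j; need ρ^j ≤ 1e-7/7.09×10⁻⁴ = 0.000141044.
j ≥ ln(0.000141044)/ln(0.7424) = -8.8664/-0.29787 = 29.766.
So 30 more iterations are needed.

30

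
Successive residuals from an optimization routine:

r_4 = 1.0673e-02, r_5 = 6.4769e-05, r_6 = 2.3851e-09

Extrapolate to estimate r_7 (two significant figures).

First estimate the order: p ≈ ln(r_6/r_5) / ln(r_5/r_4) = ln(2.3851e-09/6.4769e-05)/ln(6.4769e-05/1.0673e-02) = ln(3.68247e-05)/ln(0.00606849) ≈ 2.0000.
Then r_7 ≈ r_6·(r_6/r_5)^p = 2.3851e-09·(3.68247e-05)^2.0000 = 2.3851e-09·1.35606e-09 ≈ 3.234e-18.

3.2e-18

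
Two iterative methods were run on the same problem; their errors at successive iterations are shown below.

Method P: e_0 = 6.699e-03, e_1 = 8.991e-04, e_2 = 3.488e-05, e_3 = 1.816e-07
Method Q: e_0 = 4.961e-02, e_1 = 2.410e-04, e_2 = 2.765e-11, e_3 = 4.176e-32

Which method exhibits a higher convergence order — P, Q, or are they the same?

Q

Method P: p ≈ ln(1.816e-07/3.488e-05)/ln(3.488e-05/8.991e-04) ≈ 1.62.
Method Q: p ≈ ln(4.176e-32/2.765e-11)/ln(2.765e-11/2.410e-04) ≈ 3.00.
Method Q has the higher order (≈3.0 vs ≈1.6).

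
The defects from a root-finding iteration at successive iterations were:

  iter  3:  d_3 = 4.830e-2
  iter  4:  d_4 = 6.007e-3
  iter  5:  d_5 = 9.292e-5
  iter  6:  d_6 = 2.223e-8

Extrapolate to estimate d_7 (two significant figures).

1.3e-15

First estimate the order: p ≈ ln(d_6/d_5) / ln(d_5/d_4) = ln(2.223e-8/9.292e-5)/ln(9.292e-5/6.007e-3) = ln(0.000239238)/ln(0.0154686) ≈ 2.0000.
Then d_7 ≈ d_6·(d_6/d_5)^p = 2.223e-8·(0.000239238)^2.0000 = 2.223e-8·5.72348e-08 ≈ 1.272e-15.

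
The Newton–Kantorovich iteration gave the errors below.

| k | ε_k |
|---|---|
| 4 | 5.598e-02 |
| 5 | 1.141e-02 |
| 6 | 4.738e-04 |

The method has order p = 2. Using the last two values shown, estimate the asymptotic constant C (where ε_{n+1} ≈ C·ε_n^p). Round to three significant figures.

C ≈ ε_6 / ε_5^2
  = 4.738e-04 / (1.141e-02)^2
  = 4.738e-04 / 0.000130188 ≈ 3.6393

3.64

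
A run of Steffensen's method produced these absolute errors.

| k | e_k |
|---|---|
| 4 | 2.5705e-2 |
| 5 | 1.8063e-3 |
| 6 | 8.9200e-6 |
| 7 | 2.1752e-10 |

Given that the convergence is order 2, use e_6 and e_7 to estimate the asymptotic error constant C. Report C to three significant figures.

2.73

C ≈ e_7 / e_6^2
  = 2.1752e-10 / (8.9200e-6)^2
  = 2.1752e-10 / 7.95664e-11 ≈ 2.7338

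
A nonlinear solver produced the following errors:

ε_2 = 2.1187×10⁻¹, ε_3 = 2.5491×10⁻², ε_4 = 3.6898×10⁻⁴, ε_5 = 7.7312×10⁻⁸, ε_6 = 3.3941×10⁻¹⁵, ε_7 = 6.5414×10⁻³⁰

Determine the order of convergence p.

Consecutive ratios: ε_7/ε_6 = 6.5414×10⁻³⁰/3.3941×10⁻¹⁵ = 1.92729e-15, ε_6/ε_5 = 3.3941×10⁻¹⁵/7.7312×10⁻⁸ = 4.39013e-08.
p ≈ ln(1.92729e-15)/ln(4.39013e-08) = -33.8827/-16.9413 ≈ 2.00.
So the convergence is quadratic (order 2).

2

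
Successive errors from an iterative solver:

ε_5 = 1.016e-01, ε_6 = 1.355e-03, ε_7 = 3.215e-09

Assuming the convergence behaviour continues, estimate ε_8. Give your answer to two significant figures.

4.3e-26

First estimate the order: p ≈ ln(ε_7/ε_6) / ln(ε_6/ε_5) = ln(3.215e-09/1.355e-03)/ln(1.355e-03/1.016e-01) = ln(2.37269e-06)/ln(0.0133366) ≈ 2.9999.
Then ε_8 ≈ ε_7·(ε_7/ε_6)^p = 3.215e-09·(2.37269e-06)^2.9999 = 3.215e-09·1.33747e-17 ≈ 4.3e-26.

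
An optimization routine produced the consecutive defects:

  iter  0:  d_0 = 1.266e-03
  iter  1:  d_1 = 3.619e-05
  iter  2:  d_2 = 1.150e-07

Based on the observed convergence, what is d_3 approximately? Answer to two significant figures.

1.0e-11

First estimate the order: p ≈ ln(d_2/d_1) / ln(d_1/d_0) = ln(1.150e-07/3.619e-05)/ln(3.619e-05/1.266e-03) = ln(0.00317767)/ln(0.0285861) ≈ 1.6180.
Then d_3 ≈ d_2·(d_2/d_1)^p = 1.150e-07·(0.00317767)^1.6180 = 1.150e-07·9.08682e-05 ≈ 1.045e-11.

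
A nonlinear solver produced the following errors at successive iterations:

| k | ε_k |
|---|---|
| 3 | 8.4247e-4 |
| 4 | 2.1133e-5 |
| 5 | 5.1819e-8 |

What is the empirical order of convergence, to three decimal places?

p ≈ ln(ε_5/ε_4) / ln(ε_4/ε_3)
  = ln(5.1819e-8/2.1133e-5) / ln(2.1133e-5/8.4247e-4)
  = ln(0.00245204) / ln(0.0250846)
  = -6.010835 / -3.685501 ≈ 1.630941

1.631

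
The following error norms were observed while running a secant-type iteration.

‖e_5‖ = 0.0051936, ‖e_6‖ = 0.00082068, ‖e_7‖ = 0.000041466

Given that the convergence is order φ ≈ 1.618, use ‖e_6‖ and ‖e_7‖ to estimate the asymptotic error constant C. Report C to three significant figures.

C ≈ ‖e_7‖ / ‖e_6‖^1.618
  = 0.000041466 / (0.00082068)^1.618
  = 0.000041466 / 1.01656e-05 ≈ 4.079

4.08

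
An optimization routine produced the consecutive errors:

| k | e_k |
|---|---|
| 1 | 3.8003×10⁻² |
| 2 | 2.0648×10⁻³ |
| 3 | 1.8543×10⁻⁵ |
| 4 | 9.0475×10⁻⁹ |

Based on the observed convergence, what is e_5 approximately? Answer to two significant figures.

First estimate the order: p ≈ ln(e_4/e_3) / ln(e_3/e_2) = ln(9.0475×10⁻⁹/1.8543×10⁻⁵)/ln(1.8543×10⁻⁵/2.0648×10⁻³) = ln(0.00048792)/ln(0.00898053) ≈ 1.6180.
Then e_5 ≈ e_4·(e_4/e_3)^p = 9.0475×10⁻⁹·(0.00048792)^1.6180 = 9.0475×10⁻⁹·4.38276e-06 ≈ 3.965e-14.

4.0e-14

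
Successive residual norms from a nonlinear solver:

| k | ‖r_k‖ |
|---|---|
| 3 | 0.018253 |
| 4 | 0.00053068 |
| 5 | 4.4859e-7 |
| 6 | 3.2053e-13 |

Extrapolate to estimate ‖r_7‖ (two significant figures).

First estimate the order: p ≈ ln(‖r_6‖/‖r_5‖) / ln(‖r_5‖/‖r_4‖) = ln(3.2053e-13/4.4859e-7)/ln(4.4859e-7/0.00053068) = ln(7.14528e-07)/ln(0.000845312) ≈ 2.0000.
Then ‖r_7‖ ≈ ‖r_6‖·(‖r_6‖/‖r_5‖)^p = 3.2053e-13·(7.14528e-07)^2.0000 = 3.2053e-13·5.1055e-13 ≈ 1.636e-25.

1.6e-25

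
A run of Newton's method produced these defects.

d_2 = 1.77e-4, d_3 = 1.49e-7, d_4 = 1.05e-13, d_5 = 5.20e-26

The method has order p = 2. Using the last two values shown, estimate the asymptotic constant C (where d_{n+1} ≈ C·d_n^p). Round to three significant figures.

C ≈ d_5 / d_4^2
  = 5.20e-26 / (1.05e-13)^2
  = 5.20e-26 / 1.1025e-26 ≈ 4.7166

4.72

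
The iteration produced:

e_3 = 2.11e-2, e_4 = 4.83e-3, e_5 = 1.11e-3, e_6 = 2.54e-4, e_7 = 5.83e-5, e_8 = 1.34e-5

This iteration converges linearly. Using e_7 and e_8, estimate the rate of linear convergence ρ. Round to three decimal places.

0.230

ρ ≈ e_8/e_7 = 1.34e-5/5.83e-5 = 0.22985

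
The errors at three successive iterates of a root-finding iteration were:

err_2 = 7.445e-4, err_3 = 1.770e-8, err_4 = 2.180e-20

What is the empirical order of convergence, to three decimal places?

2.576

p ≈ ln(err_4/err_3) / ln(err_3/err_2)
  = ln(2.180e-20/1.770e-8) / ln(1.770e-8/7.445e-4)
  = ln(1.23164e-12) / ln(2.37743e-05)
  = -27.422675 / -10.646905 ≈ 2.575648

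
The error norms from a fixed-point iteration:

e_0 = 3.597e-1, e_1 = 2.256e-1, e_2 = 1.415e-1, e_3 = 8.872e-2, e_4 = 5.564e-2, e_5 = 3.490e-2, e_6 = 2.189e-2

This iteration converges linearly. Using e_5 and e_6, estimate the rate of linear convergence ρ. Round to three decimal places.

ρ ≈ e_6/e_5 = 2.189e-2/3.490e-2 = 0.62722

0.627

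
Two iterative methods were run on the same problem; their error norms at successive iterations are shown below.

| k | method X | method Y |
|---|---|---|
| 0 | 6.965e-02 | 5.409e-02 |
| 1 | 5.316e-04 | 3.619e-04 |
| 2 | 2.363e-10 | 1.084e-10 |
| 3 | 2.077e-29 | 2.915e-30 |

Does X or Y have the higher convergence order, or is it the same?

same

Method X: p ≈ ln(2.077e-29/2.363e-10)/ln(2.363e-10/5.316e-04) ≈ 3.00.
Method Y: p ≈ ln(2.915e-30/1.084e-10)/ln(1.084e-10/3.619e-04) ≈ 3.00.
Both orders ≈ 3.0 — effectively the same.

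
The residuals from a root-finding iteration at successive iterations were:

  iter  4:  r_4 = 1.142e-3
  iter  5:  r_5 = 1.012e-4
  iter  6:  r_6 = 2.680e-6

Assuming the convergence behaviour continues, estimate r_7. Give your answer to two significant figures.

First estimate the order: p ≈ ln(r_6/r_5) / ln(r_5/r_4) = ln(2.680e-6/1.012e-4)/ln(1.012e-4/1.142e-3) = ln(0.0264822)/ln(0.0886165) ≈ 1.4984.
Then r_7 ≈ r_6·(r_6/r_5)^p = 2.680e-6·(0.0264822)^1.4984 = 2.680e-6·0.00433465 ≈ 1.162e-08.

1.2e-8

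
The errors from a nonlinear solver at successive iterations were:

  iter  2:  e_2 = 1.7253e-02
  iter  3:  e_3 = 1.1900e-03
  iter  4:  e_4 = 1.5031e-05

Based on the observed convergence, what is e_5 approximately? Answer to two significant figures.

First estimate the order: p ≈ ln(e_4/e_3) / ln(e_3/e_2) = ln(1.5031e-05/1.1900e-03)/ln(1.1900e-03/1.7253e-02) = ln(0.0126311)/ln(0.0689735) ≈ 1.6348.
Then e_5 ≈ e_4·(e_4/e_3)^p = 1.5031e-05·(0.0126311)^1.6348 = 1.5031e-05·0.000787474 ≈ 1.184e-08.

1.2e-8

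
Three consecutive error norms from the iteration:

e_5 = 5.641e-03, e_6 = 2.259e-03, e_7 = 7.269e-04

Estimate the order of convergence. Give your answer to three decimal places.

p ≈ ln(e_7/e_6) / ln(e_6/e_5)
  = ln(7.269e-04/2.259e-03) / ln(2.259e-03/5.641e-03)
  = ln(0.32178) / ln(0.400461)
  = -1.133887 / -0.915139 ≈ 1.239033

1.239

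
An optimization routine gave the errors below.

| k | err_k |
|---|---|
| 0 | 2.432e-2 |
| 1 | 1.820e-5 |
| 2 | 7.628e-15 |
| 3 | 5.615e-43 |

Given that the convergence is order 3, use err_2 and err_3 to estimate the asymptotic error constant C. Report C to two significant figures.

1.3

C ≈ err_3 / err_2^3
  = 5.615e-43 / (7.628e-15)^3
  = 5.615e-43 / 4.43846e-43 ≈ 1.2651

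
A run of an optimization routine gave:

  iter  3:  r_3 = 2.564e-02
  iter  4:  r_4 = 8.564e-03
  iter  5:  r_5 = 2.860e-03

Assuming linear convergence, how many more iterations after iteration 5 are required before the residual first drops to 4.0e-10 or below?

Rate ρ ≈ r_5/r_4 = 2.860e-03/8.564e-03 = 0.3340.
After j more steps, r_{5+j} ≈ 2.860e-03·ρ^j; need ρ^j ≤ 4.0e-10/2.860e-03 = 1.3986e-07.
j ≥ ln(1.3986e-07)/ln(0.3340) = -15.7826/-1.09661 = 14.392.
So 15 more iterations are needed.

15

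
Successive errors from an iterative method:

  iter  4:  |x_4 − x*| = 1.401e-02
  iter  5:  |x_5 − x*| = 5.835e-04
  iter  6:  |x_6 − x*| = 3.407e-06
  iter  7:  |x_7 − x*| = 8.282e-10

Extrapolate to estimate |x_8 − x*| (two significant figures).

First estimate the order: p ≈ ln(|x_7 − x*|/|x_6 − x*|) / ln(|x_6 − x*|/|x_5 − x*|) = ln(8.282e-10/3.407e-06)/ln(3.407e-06/5.835e-04) = ln(0.000243088)/ln(0.0058389) ≈ 1.6181.
Then |x_8 − x*| ≈ |x_7 − x*|·(|x_7 − x*|/|x_6 − x*|)^p = 8.282e-10·(0.000243088)^1.6181 = 8.282e-10·1.41842e-06 ≈ 1.175e-15.

1.2e-15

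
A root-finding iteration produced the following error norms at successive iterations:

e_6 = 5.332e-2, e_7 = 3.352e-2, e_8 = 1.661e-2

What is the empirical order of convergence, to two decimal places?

p ≈ ln(e_8/e_7) / ln(e_7/e_6)
  = ln(1.661e-2/3.352e-2) / ln(3.352e-2/5.332e-2)
  = ln(0.495525) / ln(0.628657)
  = -0.70214 / -0.46417 ≈ 1.51268

1.51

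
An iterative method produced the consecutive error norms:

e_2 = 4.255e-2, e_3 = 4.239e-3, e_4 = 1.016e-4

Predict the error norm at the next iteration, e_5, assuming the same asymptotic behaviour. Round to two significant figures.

First estimate the order: p ≈ ln(e_4/e_3) / ln(e_3/e_2) = ln(1.016e-4/4.239e-3)/ln(4.239e-3/4.255e-2) = ln(0.0239679)/ln(0.099624) ≈ 1.6177.
Then e_5 ≈ e_4·(e_4/e_3)^p = 1.016e-4·(0.0239679)^1.6177 = 1.016e-4·0.00239181 ≈ 2.43e-07.

2.4e-7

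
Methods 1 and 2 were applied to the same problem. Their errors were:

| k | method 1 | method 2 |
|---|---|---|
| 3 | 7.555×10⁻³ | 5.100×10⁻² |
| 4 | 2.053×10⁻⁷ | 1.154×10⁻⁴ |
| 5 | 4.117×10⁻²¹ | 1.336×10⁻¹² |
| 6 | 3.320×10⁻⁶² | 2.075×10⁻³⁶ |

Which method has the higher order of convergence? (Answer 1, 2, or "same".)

same

Method 1: p ≈ ln(3.320×10⁻⁶²/4.117×10⁻²¹)/ln(4.117×10⁻²¹/2.053×10⁻⁷) ≈ 3.00.
Method 2: p ≈ ln(2.075×10⁻³⁶/1.336×10⁻¹²)/ln(1.336×10⁻¹²/1.154×10⁻⁴) ≈ 3.00.
Both orders ≈ 3.0 — effectively the same.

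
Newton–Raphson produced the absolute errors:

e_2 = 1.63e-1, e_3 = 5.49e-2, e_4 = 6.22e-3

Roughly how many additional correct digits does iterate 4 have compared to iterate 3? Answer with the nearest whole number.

Digits gained ≈ log₁₀(e_3/e_4) = log₁₀(5.49e-2/6.22e-3) = log₁₀(8.82637) ≈ 0.946.

1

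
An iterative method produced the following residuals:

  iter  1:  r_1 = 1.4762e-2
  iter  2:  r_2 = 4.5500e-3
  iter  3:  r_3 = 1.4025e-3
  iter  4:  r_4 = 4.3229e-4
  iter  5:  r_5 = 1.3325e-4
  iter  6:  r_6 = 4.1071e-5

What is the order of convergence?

Consecutive ratios: r_6/r_5 = 4.1071e-5/1.3325e-4 = 0.308225, r_5/r_4 = 1.3325e-4/4.3229e-4 = 0.308242.
p ≈ ln(0.308225)/ln(0.308242) = -1.1769/-1.1769 ≈ 1.00.
So the convergence is linear (order 1).

1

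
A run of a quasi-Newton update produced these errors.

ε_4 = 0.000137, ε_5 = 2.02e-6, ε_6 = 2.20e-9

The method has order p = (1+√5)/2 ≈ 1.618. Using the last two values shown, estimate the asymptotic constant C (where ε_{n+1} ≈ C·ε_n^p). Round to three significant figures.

3.60

C ≈ ε_6 / ε_5^1.618
  = 2.20e-9 / (2.02e-6)^1.618
  = 2.20e-9 / 6.11024e-10 ≈ 3.6005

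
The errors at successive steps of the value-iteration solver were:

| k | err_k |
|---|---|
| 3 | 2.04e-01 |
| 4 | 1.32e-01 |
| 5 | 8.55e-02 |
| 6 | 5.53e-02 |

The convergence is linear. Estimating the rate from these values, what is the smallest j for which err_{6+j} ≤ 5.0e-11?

48

Rate ρ ≈ err_6/err_5 = 5.53e-02/8.55e-02 = 0.6468.
After j more steps, err_{6+j} ≈ 5.53e-02·ρ^j; need ρ^j ≤ 5.0e-11/5.53e-02 = 9.04159e-10.
j ≥ ln(9.04159e-10)/ln(0.6468) = -20.8240/-0.43572 = 47.792.
So 48 more iterations are needed.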